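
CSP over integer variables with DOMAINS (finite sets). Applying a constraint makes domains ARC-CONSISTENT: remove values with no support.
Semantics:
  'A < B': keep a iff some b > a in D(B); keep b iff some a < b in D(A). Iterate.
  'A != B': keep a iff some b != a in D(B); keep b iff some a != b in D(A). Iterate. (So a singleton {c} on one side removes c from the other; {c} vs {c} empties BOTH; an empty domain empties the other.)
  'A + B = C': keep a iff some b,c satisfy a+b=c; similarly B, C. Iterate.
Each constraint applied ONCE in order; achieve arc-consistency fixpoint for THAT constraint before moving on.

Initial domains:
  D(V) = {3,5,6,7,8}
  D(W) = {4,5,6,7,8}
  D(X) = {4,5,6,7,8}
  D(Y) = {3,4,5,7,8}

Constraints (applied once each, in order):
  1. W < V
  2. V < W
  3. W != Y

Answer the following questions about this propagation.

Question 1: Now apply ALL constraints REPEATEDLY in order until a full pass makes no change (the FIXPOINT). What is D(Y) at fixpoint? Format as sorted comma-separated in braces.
pass 0 (initial): D(Y)={3,4,5,7,8}
pass 1: V {3,5,6,7,8}->{5,6}; W {4,5,6,7,8}->{6,7}
pass 2: V {5,6}->{}; W {6,7}->{}; Y {3,4,5,7,8}->{}
pass 3: no change
Fixpoint after 3 passes: D(Y) = {}

Answer: {}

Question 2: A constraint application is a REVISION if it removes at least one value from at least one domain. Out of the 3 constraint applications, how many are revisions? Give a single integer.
Answer: 2

Derivation:
Constraint 1 (W < V) on D(W)={4,5,6,7,8} D(V)={3,5,6,7,8}: W {4,5,6,7,8}->{4,5,6,7}; V {3,5,6,7,8}->{5,6,7,8} => REVISION
Constraint 2 (V < W) on D(V)={5,6,7,8} D(W)={4,5,6,7}: V {5,6,7,8}->{5,6}; W {4,5,6,7}->{6,7} => REVISION
Constraint 3 (W != Y) on D(W)={6,7} D(Y)={3,4,5,7,8}: no change => not a revision
Total revisions = 2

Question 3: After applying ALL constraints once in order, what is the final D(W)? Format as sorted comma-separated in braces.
Answer: {6,7}

Derivation:
Constraint 1 (W < V) on D(W)={4,5,6,7,8} D(V)={3,5,6,7,8}: W {4,5,6,7,8}->{4,5,6,7}; V {3,5,6,7,8}->{5,6,7,8}
Constraint 2 (V < W) on D(V)={5,6,7,8} D(W)={4,5,6,7}: V {5,6,7,8}->{5,6}; W {4,5,6,7}->{6,7}
Constraint 3 (W != Y) on D(W)={6,7} D(Y)={3,4,5,7,8}: no change
So after all 3 constraints: D(W) = {6,7}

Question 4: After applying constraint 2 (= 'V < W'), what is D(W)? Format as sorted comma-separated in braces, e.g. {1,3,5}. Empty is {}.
Constraint 1 (W < V) on D(W)={4,5,6,7,8} D(V)={3,5,6,7,8}: W {4,5,6,7,8}->{4,5,6,7}; V {3,5,6,7,8}->{5,6,7,8}
Constraint 2 (V < W) on D(V)={5,6,7,8} D(W)={4,5,6,7}: V {5,6,7,8}->{5,6}; W {4,5,6,7}->{6,7}
So after constraint 2: D(W) = {6,7}

Answer: {6,7}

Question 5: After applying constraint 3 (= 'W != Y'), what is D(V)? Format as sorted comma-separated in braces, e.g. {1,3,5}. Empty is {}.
Answer: {5,6}

Derivation:
Constraint 1 (W < V) on D(W)={4,5,6,7,8} D(V)={3,5,6,7,8}: W {4,5,6,7,8}->{4,5,6,7}; V {3,5,6,7,8}->{5,6,7,8}
Constraint 2 (V < W) on D(V)={5,6,7,8} D(W)={4,5,6,7}: V {5,6,7,8}->{5,6}; W {4,5,6,7}->{6,7}
Constraint 3 (W != Y) on D(W)={6,7} D(Y)={3,4,5,7,8}: no change
So after constraint 3: D(V) = {5,6}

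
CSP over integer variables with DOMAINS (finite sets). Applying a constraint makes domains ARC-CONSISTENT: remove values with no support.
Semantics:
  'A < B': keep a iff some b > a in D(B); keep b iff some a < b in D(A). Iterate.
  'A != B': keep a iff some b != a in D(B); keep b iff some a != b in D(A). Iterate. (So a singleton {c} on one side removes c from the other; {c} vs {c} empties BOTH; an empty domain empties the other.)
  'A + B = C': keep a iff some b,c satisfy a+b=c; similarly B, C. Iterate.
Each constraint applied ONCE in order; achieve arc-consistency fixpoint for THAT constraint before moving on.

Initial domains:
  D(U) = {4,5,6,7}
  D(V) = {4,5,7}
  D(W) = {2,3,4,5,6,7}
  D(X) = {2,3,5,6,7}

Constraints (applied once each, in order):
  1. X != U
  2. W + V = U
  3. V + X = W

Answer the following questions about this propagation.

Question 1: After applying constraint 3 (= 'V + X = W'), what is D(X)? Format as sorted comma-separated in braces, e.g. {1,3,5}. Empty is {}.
Answer: {}

Derivation:
Constraint 1 (X != U) on D(X)={2,3,5,6,7} D(U)={4,5,6,7}: no change
Constraint 2 (W + V = U) on D(W)={2,3,4,5,6,7} D(V)={4,5,7} D(U)={4,5,6,7}: W {2,3,4,5,6,7}->{2,3}; V {4,5,7}->{4,5}; U {4,5,6,7}->{6,7}
Constraint 3 (V + X = W) on D(V)={4,5} D(X)={2,3,5,6,7} D(W)={2,3}: V {4,5}->{}; X {2,3,5,6,7}->{}; W {2,3}->{}
So after constraint 3: D(X) = {}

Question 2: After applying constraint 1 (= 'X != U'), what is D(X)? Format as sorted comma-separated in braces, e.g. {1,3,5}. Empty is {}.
Answer: {2,3,5,6,7}

Derivation:
Constraint 1 (X != U) on D(X)={2,3,5,6,7} D(U)={4,5,6,7}: no change
So after constraint 1: D(X) = {2,3,5,6,7}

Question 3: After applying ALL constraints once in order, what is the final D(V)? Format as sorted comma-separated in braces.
Answer: {}

Derivation:
Constraint 1 (X != U) on D(X)={2,3,5,6,7} D(U)={4,5,6,7}: no change
Constraint 2 (W + V = U) on D(W)={2,3,4,5,6,7} D(V)={4,5,7} D(U)={4,5,6,7}: W {2,3,4,5,6,7}->{2,3}; V {4,5,7}->{4,5}; U {4,5,6,7}->{6,7}
Constraint 3 (V + X = W) on D(V)={4,5} D(X)={2,3,5,6,7} D(W)={2,3}: V {4,5}->{}; X {2,3,5,6,7}->{}; W {2,3}->{}
So after all 3 constraints: D(V) = {}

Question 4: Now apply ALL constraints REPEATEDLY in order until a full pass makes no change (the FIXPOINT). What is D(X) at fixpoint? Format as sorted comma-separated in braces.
Answer: {}

Derivation:
pass 0 (initial): D(X)={2,3,5,6,7}
pass 1: U {4,5,6,7}->{6,7}; V {4,5,7}->{}; W {2,3,4,5,6,7}->{}; X {2,3,5,6,7}->{}
pass 2: U {6,7}->{}
pass 3: no change
Fixpoint after 3 passes: D(X) = {}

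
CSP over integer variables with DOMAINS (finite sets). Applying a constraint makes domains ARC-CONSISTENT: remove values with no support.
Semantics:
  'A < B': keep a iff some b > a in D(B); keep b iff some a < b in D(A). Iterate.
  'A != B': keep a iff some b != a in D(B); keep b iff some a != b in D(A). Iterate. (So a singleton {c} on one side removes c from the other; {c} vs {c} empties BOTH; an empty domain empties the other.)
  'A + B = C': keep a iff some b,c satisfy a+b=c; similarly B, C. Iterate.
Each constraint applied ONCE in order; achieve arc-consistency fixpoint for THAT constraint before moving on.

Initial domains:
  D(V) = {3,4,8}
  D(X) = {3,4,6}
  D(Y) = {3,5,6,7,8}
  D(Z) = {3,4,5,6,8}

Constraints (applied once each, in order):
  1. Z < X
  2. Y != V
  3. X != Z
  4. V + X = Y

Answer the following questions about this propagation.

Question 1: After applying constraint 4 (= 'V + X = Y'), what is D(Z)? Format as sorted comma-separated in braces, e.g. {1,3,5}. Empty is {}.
Constraint 1 (Z < X) on D(Z)={3,4,5,6,8} D(X)={3,4,6}: Z {3,4,5,6,8}->{3,4,5}; X {3,4,6}->{4,6}
Constraint 2 (Y != V) on D(Y)={3,5,6,7,8} D(V)={3,4,8}: no change
Constraint 3 (X != Z) on D(X)={4,6} D(Z)={3,4,5}: no change
Constraint 4 (V + X = Y) on D(V)={3,4,8} D(X)={4,6} D(Y)={3,5,6,7,8}: V {3,4,8}->{3,4}; X {4,6}->{4}; Y {3,5,6,7,8}->{7,8}
So after constraint 4: D(Z) = {3,4,5}

Answer: {3,4,5}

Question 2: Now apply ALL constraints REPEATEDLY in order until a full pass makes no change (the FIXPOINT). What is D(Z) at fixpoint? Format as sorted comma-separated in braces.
pass 0 (initial): D(Z)={3,4,5,6,8}
pass 1: V {3,4,8}->{3,4}; X {3,4,6}->{4}; Y {3,5,6,7,8}->{7,8}; Z {3,4,5,6,8}->{3,4,5}
pass 2: Z {3,4,5}->{3}
pass 3: no change
Fixpoint after 3 passes: D(Z) = {3}

Answer: {3}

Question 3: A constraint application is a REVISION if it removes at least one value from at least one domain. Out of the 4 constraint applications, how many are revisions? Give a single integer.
Constraint 1 (Z < X) on D(Z)={3,4,5,6,8} D(X)={3,4,6}: Z {3,4,5,6,8}->{3,4,5}; X {3,4,6}->{4,6} => REVISION
Constraint 2 (Y != V) on D(Y)={3,5,6,7,8} D(V)={3,4,8}: no change => not a revision
Constraint 3 (X != Z) on D(X)={4,6} D(Z)={3,4,5}: no change => not a revision
Constraint 4 (V + X = Y) on D(V)={3,4,8} D(X)={4,6} D(Y)={3,5,6,7,8}: V {3,4,8}->{3,4}; X {4,6}->{4}; Y {3,5,6,7,8}->{7,8} => REVISION
Total revisions = 2

Answer: 2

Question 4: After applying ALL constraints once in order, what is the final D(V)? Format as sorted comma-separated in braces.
Constraint 1 (Z < X) on D(Z)={3,4,5,6,8} D(X)={3,4,6}: Z {3,4,5,6,8}->{3,4,5}; X {3,4,6}->{4,6}
Constraint 2 (Y != V) on D(Y)={3,5,6,7,8} D(V)={3,4,8}: no change
Constraint 3 (X != Z) on D(X)={4,6} D(Z)={3,4,5}: no change
Constraint 4 (V + X = Y) on D(V)={3,4,8} D(X)={4,6} D(Y)={3,5,6,7,8}: V {3,4,8}->{3,4}; X {4,6}->{4}; Y {3,5,6,7,8}->{7,8}
So after all 4 constraints: D(V) = {3,4}

Answer: {3,4}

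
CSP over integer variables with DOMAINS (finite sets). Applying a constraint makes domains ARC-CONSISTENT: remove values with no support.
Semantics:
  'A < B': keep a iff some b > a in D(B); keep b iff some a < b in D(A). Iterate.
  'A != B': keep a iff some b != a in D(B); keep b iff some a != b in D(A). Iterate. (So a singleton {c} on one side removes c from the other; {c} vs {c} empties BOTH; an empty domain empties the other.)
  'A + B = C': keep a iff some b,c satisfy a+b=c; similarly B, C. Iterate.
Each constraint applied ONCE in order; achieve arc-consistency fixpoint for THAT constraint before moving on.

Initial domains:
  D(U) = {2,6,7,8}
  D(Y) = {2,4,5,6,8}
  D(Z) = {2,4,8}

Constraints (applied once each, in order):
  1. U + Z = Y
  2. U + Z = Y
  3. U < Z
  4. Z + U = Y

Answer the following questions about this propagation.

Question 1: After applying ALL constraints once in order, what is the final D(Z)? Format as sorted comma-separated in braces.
Constraint 1 (U + Z = Y) on D(U)={2,6,7,8} D(Z)={2,4,8} D(Y)={2,4,5,6,8}: U {2,6,7,8}->{2,6}; Z {2,4,8}->{2,4}; Y {2,4,5,6,8}->{4,6,8}
Constraint 2 (U + Z = Y) on D(U)={2,6} D(Z)={2,4} D(Y)={4,6,8}: no change
Constraint 3 (U < Z) on D(U)={2,6} D(Z)={2,4}: U {2,6}->{2}; Z {2,4}->{4}
Constraint 4 (Z + U = Y) on D(Z)={4} D(U)={2} D(Y)={4,6,8}: Y {4,6,8}->{6}
So after all 4 constraints: D(Z) = {4}

Answer: {4}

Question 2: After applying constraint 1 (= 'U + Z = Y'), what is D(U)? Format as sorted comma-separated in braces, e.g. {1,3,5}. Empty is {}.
Constraint 1 (U + Z = Y) on D(U)={2,6,7,8} D(Z)={2,4,8} D(Y)={2,4,5,6,8}: U {2,6,7,8}->{2,6}; Z {2,4,8}->{2,4}; Y {2,4,5,6,8}->{4,6,8}
So after constraint 1: D(U) = {2,6}

Answer: {2,6}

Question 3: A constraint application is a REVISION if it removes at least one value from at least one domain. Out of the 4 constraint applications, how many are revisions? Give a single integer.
Constraint 1 (U + Z = Y) on D(U)={2,6,7,8} D(Z)={2,4,8} D(Y)={2,4,5,6,8}: U {2,6,7,8}->{2,6}; Z {2,4,8}->{2,4}; Y {2,4,5,6,8}->{4,6,8} => REVISION
Constraint 2 (U + Z = Y) on D(U)={2,6} D(Z)={2,4} D(Y)={4,6,8}: no change => not a revision
Constraint 3 (U < Z) on D(U)={2,6} D(Z)={2,4}: U {2,6}->{2}; Z {2,4}->{4} => REVISION
Constraint 4 (Z + U = Y) on D(Z)={4} D(U)={2} D(Y)={4,6,8}: Y {4,6,8}->{6} => REVISION
Total revisions = 3

Answer: 3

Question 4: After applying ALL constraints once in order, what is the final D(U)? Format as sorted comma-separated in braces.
Constraint 1 (U + Z = Y) on D(U)={2,6,7,8} D(Z)={2,4,8} D(Y)={2,4,5,6,8}: U {2,6,7,8}->{2,6}; Z {2,4,8}->{2,4}; Y {2,4,5,6,8}->{4,6,8}
Constraint 2 (U + Z = Y) on D(U)={2,6} D(Z)={2,4} D(Y)={4,6,8}: no change
Constraint 3 (U < Z) on D(U)={2,6} D(Z)={2,4}: U {2,6}->{2}; Z {2,4}->{4}
Constraint 4 (Z + U = Y) on D(Z)={4} D(U)={2} D(Y)={4,6,8}: Y {4,6,8}->{6}
So after all 4 constraints: D(U) = {2}

Answer: {2}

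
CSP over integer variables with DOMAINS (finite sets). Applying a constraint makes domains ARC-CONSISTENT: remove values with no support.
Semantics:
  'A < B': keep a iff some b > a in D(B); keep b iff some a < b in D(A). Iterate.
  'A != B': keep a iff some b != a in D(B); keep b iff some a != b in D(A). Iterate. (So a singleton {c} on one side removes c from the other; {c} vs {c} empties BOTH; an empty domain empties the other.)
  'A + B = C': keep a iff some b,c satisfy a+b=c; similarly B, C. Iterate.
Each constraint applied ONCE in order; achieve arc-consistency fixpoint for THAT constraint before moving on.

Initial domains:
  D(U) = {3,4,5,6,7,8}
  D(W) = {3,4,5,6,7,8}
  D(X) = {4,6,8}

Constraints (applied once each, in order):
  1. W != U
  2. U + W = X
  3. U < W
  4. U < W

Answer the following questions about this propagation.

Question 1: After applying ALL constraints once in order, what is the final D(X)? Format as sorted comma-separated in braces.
Answer: {6,8}

Derivation:
Constraint 1 (W != U) on D(W)={3,4,5,6,7,8} D(U)={3,4,5,6,7,8}: no change
Constraint 2 (U + W = X) on D(U)={3,4,5,6,7,8} D(W)={3,4,5,6,7,8} D(X)={4,6,8}: U {3,4,5,6,7,8}->{3,4,5}; W {3,4,5,6,7,8}->{3,4,5}; X {4,6,8}->{6,8}
Constraint 3 (U < W) on D(U)={3,4,5} D(W)={3,4,5}: U {3,4,5}->{3,4}; W {3,4,5}->{4,5}
Constraint 4 (U < W) on D(U)={3,4} D(W)={4,5}: no change
So after all 4 constraints: D(X) = {6,8}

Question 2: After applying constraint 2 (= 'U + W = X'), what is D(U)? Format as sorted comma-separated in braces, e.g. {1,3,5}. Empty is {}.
Constraint 1 (W != U) on D(W)={3,4,5,6,7,8} D(U)={3,4,5,6,7,8}: no change
Constraint 2 (U + W = X) on D(U)={3,4,5,6,7,8} D(W)={3,4,5,6,7,8} D(X)={4,6,8}: U {3,4,5,6,7,8}->{3,4,5}; W {3,4,5,6,7,8}->{3,4,5}; X {4,6,8}->{6,8}
So after constraint 2: D(U) = {3,4,5}

Answer: {3,4,5}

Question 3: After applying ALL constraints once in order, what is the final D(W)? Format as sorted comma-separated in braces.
Answer: {4,5}

Derivation:
Constraint 1 (W != U) on D(W)={3,4,5,6,7,8} D(U)={3,4,5,6,7,8}: no change
Constraint 2 (U + W = X) on D(U)={3,4,5,6,7,8} D(W)={3,4,5,6,7,8} D(X)={4,6,8}: U {3,4,5,6,7,8}->{3,4,5}; W {3,4,5,6,7,8}->{3,4,5}; X {4,6,8}->{6,8}
Constraint 3 (U < W) on D(U)={3,4,5} D(W)={3,4,5}: U {3,4,5}->{3,4}; W {3,4,5}->{4,5}
Constraint 4 (U < W) on D(U)={3,4} D(W)={4,5}: no change
So after all 4 constraints: D(W) = {4,5}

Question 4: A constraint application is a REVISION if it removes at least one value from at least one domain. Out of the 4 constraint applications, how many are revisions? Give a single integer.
Answer: 2

Derivation:
Constraint 1 (W != U) on D(W)={3,4,5,6,7,8} D(U)={3,4,5,6,7,8}: no change => not a revision
Constraint 2 (U + W = X) on D(U)={3,4,5,6,7,8} D(W)={3,4,5,6,7,8} D(X)={4,6,8}: U {3,4,5,6,7,8}->{3,4,5}; W {3,4,5,6,7,8}->{3,4,5}; X {4,6,8}->{6,8} => REVISION
Constraint 3 (U < W) on D(U)={3,4,5} D(W)={3,4,5}: U {3,4,5}->{3,4}; W {3,4,5}->{4,5} => REVISION
Constraint 4 (U < W) on D(U)={3,4} D(W)={4,5}: no change => not a revision
Total revisions = 2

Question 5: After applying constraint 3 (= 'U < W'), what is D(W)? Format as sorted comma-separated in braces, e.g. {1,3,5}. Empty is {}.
Constraint 1 (W != U) on D(W)={3,4,5,6,7,8} D(U)={3,4,5,6,7,8}: no change
Constraint 2 (U + W = X) on D(U)={3,4,5,6,7,8} D(W)={3,4,5,6,7,8} D(X)={4,6,8}: U {3,4,5,6,7,8}->{3,4,5}; W {3,4,5,6,7,8}->{3,4,5}; X {4,6,8}->{6,8}
Constraint 3 (U < W) on D(U)={3,4,5} D(W)={3,4,5}: U {3,4,5}->{3,4}; W {3,4,5}->{4,5}
So after constraint 3: D(W) = {4,5}

Answer: {4,5}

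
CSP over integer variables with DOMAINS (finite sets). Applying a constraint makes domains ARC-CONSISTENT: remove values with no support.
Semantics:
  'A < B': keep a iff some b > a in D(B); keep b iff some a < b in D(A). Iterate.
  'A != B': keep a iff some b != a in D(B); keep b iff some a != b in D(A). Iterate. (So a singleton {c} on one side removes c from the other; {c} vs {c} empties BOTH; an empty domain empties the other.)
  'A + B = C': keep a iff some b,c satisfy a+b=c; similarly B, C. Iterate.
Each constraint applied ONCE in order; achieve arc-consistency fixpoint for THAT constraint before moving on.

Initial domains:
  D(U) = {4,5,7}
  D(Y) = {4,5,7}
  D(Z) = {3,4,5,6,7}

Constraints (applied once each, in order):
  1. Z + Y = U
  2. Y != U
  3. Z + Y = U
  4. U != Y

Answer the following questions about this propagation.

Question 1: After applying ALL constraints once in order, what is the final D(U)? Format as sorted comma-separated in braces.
Constraint 1 (Z + Y = U) on D(Z)={3,4,5,6,7} D(Y)={4,5,7} D(U)={4,5,7}: Z {3,4,5,6,7}->{3}; Y {4,5,7}->{4}; U {4,5,7}->{7}
Constraint 2 (Y != U) on D(Y)={4} D(U)={7}: no change
Constraint 3 (Z + Y = U) on D(Z)={3} D(Y)={4} D(U)={7}: no change
Constraint 4 (U != Y) on D(U)={7} D(Y)={4}: no change
So after all 4 constraints: D(U) = {7}

Answer: {7}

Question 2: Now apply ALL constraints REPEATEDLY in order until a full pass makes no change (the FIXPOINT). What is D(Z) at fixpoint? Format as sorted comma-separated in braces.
pass 0 (initial): D(Z)={3,4,5,6,7}
pass 1: U {4,5,7}->{7}; Y {4,5,7}->{4}; Z {3,4,5,6,7}->{3}
pass 2: no change
Fixpoint after 2 passes: D(Z) = {3}

Answer: {3}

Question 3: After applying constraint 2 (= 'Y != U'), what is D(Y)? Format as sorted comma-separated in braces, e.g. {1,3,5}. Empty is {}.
Constraint 1 (Z + Y = U) on D(Z)={3,4,5,6,7} D(Y)={4,5,7} D(U)={4,5,7}: Z {3,4,5,6,7}->{3}; Y {4,5,7}->{4}; U {4,5,7}->{7}
Constraint 2 (Y != U) on D(Y)={4} D(U)={7}: no change
So after constraint 2: D(Y) = {4}

Answer: {4}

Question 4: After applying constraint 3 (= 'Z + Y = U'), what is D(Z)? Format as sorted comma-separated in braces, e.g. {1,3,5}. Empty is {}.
Answer: {3}

Derivation:
Constraint 1 (Z + Y = U) on D(Z)={3,4,5,6,7} D(Y)={4,5,7} D(U)={4,5,7}: Z {3,4,5,6,7}->{3}; Y {4,5,7}->{4}; U {4,5,7}->{7}
Constraint 2 (Y != U) on D(Y)={4} D(U)={7}: no change
Constraint 3 (Z + Y = U) on D(Z)={3} D(Y)={4} D(U)={7}: no change
So after constraint 3: D(Z) = {3}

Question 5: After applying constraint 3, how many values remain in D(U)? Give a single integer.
Constraint 1 (Z + Y = U) on D(Z)={3,4,5,6,7} D(Y)={4,5,7} D(U)={4,5,7}: Z {3,4,5,6,7}->{3}; Y {4,5,7}->{4}; U {4,5,7}->{7}
Constraint 2 (Y != U) on D(Y)={4} D(U)={7}: no change
Constraint 3 (Z + Y = U) on D(Z)={3} D(Y)={4} D(U)={7}: no change
So after constraint 3: D(U)={7}, size = 1

Answer: 1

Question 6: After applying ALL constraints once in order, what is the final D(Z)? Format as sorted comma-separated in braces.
Answer: {3}

Derivation:
Constraint 1 (Z + Y = U) on D(Z)={3,4,5,6,7} D(Y)={4,5,7} D(U)={4,5,7}: Z {3,4,5,6,7}->{3}; Y {4,5,7}->{4}; U {4,5,7}->{7}
Constraint 2 (Y != U) on D(Y)={4} D(U)={7}: no change
Constraint 3 (Z + Y = U) on D(Z)={3} D(Y)={4} D(U)={7}: no change
Constraint 4 (U != Y) on D(U)={7} D(Y)={4}: no change
So after all 4 constraints: D(Z) = {3}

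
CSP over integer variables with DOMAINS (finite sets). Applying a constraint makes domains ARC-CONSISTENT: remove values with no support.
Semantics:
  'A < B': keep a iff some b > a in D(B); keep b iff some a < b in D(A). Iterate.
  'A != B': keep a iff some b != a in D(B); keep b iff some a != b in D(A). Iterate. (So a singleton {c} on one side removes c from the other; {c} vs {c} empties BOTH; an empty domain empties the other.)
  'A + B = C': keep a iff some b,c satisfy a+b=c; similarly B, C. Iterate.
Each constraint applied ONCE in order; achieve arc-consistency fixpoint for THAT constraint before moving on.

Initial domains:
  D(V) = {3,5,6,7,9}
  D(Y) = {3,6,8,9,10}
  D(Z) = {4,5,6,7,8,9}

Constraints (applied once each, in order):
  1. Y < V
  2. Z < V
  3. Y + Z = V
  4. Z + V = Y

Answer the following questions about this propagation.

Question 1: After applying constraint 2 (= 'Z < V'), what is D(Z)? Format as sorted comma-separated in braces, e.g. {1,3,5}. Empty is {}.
Answer: {4,5,6,7,8}

Derivation:
Constraint 1 (Y < V) on D(Y)={3,6,8,9,10} D(V)={3,5,6,7,9}: Y {3,6,8,9,10}->{3,6,8}; V {3,5,6,7,9}->{5,6,7,9}
Constraint 2 (Z < V) on D(Z)={4,5,6,7,8,9} D(V)={5,6,7,9}: Z {4,5,6,7,8,9}->{4,5,6,7,8}
So after constraint 2: D(Z) = {4,5,6,7,8}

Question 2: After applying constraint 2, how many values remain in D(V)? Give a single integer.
Constraint 1 (Y < V) on D(Y)={3,6,8,9,10} D(V)={3,5,6,7,9}: Y {3,6,8,9,10}->{3,6,8}; V {3,5,6,7,9}->{5,6,7,9}
Constraint 2 (Z < V) on D(Z)={4,5,6,7,8,9} D(V)={5,6,7,9}: Z {4,5,6,7,8,9}->{4,5,6,7,8}
So after constraint 2: D(V)={5,6,7,9}, size = 4

Answer: 4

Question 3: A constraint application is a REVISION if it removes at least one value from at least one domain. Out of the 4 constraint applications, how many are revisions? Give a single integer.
Constraint 1 (Y < V) on D(Y)={3,6,8,9,10} D(V)={3,5,6,7,9}: Y {3,6,8,9,10}->{3,6,8}; V {3,5,6,7,9}->{5,6,7,9} => REVISION
Constraint 2 (Z < V) on D(Z)={4,5,6,7,8,9} D(V)={5,6,7,9}: Z {4,5,6,7,8,9}->{4,5,6,7,8} => REVISION
Constraint 3 (Y + Z = V) on D(Y)={3,6,8} D(Z)={4,5,6,7,8} D(V)={5,6,7,9}: Y {3,6,8}->{3}; Z {4,5,6,7,8}->{4,6}; V {5,6,7,9}->{7,9} => REVISION
Constraint 4 (Z + V = Y) on D(Z)={4,6} D(V)={7,9} D(Y)={3}: Z {4,6}->{}; V {7,9}->{}; Y {3}->{} => REVISION
Total revisions = 4

Answer: 4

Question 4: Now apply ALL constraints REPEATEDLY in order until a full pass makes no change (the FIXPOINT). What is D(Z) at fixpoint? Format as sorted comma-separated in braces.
Answer: {}

Derivation:
pass 0 (initial): D(Z)={4,5,6,7,8,9}
pass 1: V {3,5,6,7,9}->{}; Y {3,6,8,9,10}->{}; Z {4,5,6,7,8,9}->{}
pass 2: no change
Fixpoint after 2 passes: D(Z) = {}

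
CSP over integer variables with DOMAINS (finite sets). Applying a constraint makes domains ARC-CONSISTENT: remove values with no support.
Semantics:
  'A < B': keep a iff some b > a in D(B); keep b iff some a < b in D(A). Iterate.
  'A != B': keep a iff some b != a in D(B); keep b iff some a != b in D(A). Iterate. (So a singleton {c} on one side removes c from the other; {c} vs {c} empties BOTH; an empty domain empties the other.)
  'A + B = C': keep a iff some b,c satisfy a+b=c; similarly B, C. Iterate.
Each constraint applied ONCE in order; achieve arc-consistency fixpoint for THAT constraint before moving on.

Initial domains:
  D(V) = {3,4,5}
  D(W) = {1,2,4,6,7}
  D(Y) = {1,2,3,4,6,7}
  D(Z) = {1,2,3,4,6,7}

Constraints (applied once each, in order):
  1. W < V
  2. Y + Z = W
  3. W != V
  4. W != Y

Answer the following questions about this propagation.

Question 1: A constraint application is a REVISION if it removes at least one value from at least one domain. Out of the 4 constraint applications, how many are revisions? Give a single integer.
Answer: 2

Derivation:
Constraint 1 (W < V) on D(W)={1,2,4,6,7} D(V)={3,4,5}: W {1,2,4,6,7}->{1,2,4} => REVISION
Constraint 2 (Y + Z = W) on D(Y)={1,2,3,4,6,7} D(Z)={1,2,3,4,6,7} D(W)={1,2,4}: Y {1,2,3,4,6,7}->{1,2,3}; Z {1,2,3,4,6,7}->{1,2,3}; W {1,2,4}->{2,4} => REVISION
Constraint 3 (W != V) on D(W)={2,4} D(V)={3,4,5}: no change => not a revision
Constraint 4 (W != Y) on D(W)={2,4} D(Y)={1,2,3}: no change => not a revision
Total revisions = 2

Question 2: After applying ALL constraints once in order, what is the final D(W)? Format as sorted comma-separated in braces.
Answer: {2,4}

Derivation:
Constraint 1 (W < V) on D(W)={1,2,4,6,7} D(V)={3,4,5}: W {1,2,4,6,7}->{1,2,4}
Constraint 2 (Y + Z = W) on D(Y)={1,2,3,4,6,7} D(Z)={1,2,3,4,6,7} D(W)={1,2,4}: Y {1,2,3,4,6,7}->{1,2,3}; Z {1,2,3,4,6,7}->{1,2,3}; W {1,2,4}->{2,4}
Constraint 3 (W != V) on D(W)={2,4} D(V)={3,4,5}: no change
Constraint 4 (W != Y) on D(W)={2,4} D(Y)={1,2,3}: no change
So after all 4 constraints: D(W) = {2,4}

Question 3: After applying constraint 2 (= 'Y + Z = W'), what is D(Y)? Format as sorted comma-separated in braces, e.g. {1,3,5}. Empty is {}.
Answer: {1,2,3}

Derivation:
Constraint 1 (W < V) on D(W)={1,2,4,6,7} D(V)={3,4,5}: W {1,2,4,6,7}->{1,2,4}
Constraint 2 (Y + Z = W) on D(Y)={1,2,3,4,6,7} D(Z)={1,2,3,4,6,7} D(W)={1,2,4}: Y {1,2,3,4,6,7}->{1,2,3}; Z {1,2,3,4,6,7}->{1,2,3}; W {1,2,4}->{2,4}
So after constraint 2: D(Y) = {1,2,3}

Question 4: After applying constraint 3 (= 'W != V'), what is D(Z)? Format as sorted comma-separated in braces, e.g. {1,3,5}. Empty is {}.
Constraint 1 (W < V) on D(W)={1,2,4,6,7} D(V)={3,4,5}: W {1,2,4,6,7}->{1,2,4}
Constraint 2 (Y + Z = W) on D(Y)={1,2,3,4,6,7} D(Z)={1,2,3,4,6,7} D(W)={1,2,4}: Y {1,2,3,4,6,7}->{1,2,3}; Z {1,2,3,4,6,7}->{1,2,3}; W {1,2,4}->{2,4}
Constraint 3 (W != V) on D(W)={2,4} D(V)={3,4,5}: no change
So after constraint 3: D(Z) = {1,2,3}

Answer: {1,2,3}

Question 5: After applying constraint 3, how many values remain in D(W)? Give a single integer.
Answer: 2

Derivation:
Constraint 1 (W < V) on D(W)={1,2,4,6,7} D(V)={3,4,5}: W {1,2,4,6,7}->{1,2,4}
Constraint 2 (Y + Z = W) on D(Y)={1,2,3,4,6,7} D(Z)={1,2,3,4,6,7} D(W)={1,2,4}: Y {1,2,3,4,6,7}->{1,2,3}; Z {1,2,3,4,6,7}->{1,2,3}; W {1,2,4}->{2,4}
Constraint 3 (W != V) on D(W)={2,4} D(V)={3,4,5}: no change
So after constraint 3: D(W)={2,4}, size = 2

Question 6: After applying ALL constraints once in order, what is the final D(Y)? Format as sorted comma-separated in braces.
Constraint 1 (W < V) on D(W)={1,2,4,6,7} D(V)={3,4,5}: W {1,2,4,6,7}->{1,2,4}
Constraint 2 (Y + Z = W) on D(Y)={1,2,3,4,6,7} D(Z)={1,2,3,4,6,7} D(W)={1,2,4}: Y {1,2,3,4,6,7}->{1,2,3}; Z {1,2,3,4,6,7}->{1,2,3}; W {1,2,4}->{2,4}
Constraint 3 (W != V) on D(W)={2,4} D(V)={3,4,5}: no change
Constraint 4 (W != Y) on D(W)={2,4} D(Y)={1,2,3}: no change
So after all 4 constraints: D(Y) = {1,2,3}

Answer: {1,2,3}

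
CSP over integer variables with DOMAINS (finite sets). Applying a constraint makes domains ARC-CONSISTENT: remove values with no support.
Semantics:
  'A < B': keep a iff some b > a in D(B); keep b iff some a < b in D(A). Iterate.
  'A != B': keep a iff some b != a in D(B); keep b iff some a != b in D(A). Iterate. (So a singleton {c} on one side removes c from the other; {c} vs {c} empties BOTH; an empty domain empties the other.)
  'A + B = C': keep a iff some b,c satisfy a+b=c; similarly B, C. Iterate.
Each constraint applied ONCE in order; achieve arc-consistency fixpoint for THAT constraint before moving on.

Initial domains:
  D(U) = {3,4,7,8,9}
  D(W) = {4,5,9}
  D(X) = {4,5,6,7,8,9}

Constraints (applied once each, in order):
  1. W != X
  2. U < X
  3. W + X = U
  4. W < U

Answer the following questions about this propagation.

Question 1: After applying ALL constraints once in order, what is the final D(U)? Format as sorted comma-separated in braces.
Constraint 1 (W != X) on D(W)={4,5,9} D(X)={4,5,6,7,8,9}: no change
Constraint 2 (U < X) on D(U)={3,4,7,8,9} D(X)={4,5,6,7,8,9}: U {3,4,7,8,9}->{3,4,7,8}
Constraint 3 (W + X = U) on D(W)={4,5,9} D(X)={4,5,6,7,8,9} D(U)={3,4,7,8}: W {4,5,9}->{4}; X {4,5,6,7,8,9}->{4}; U {3,4,7,8}->{8}
Constraint 4 (W < U) on D(W)={4} D(U)={8}: no change
So after all 4 constraints: D(U) = {8}

Answer: {8}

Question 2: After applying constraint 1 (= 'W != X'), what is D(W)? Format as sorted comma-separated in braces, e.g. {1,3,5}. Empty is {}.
Constraint 1 (W != X) on D(W)={4,5,9} D(X)={4,5,6,7,8,9}: no change
So after constraint 1: D(W) = {4,5,9}

Answer: {4,5,9}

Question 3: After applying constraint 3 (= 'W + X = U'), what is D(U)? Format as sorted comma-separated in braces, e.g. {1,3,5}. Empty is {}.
Answer: {8}

Derivation:
Constraint 1 (W != X) on D(W)={4,5,9} D(X)={4,5,6,7,8,9}: no change
Constraint 2 (U < X) on D(U)={3,4,7,8,9} D(X)={4,5,6,7,8,9}: U {3,4,7,8,9}->{3,4,7,8}
Constraint 3 (W + X = U) on D(W)={4,5,9} D(X)={4,5,6,7,8,9} D(U)={3,4,7,8}: W {4,5,9}->{4}; X {4,5,6,7,8,9}->{4}; U {3,4,7,8}->{8}
So after constraint 3: D(U) = {8}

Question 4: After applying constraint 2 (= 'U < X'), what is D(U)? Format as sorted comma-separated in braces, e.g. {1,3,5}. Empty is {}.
Constraint 1 (W != X) on D(W)={4,5,9} D(X)={4,5,6,7,8,9}: no change
Constraint 2 (U < X) on D(U)={3,4,7,8,9} D(X)={4,5,6,7,8,9}: U {3,4,7,8,9}->{3,4,7,8}
So after constraint 2: D(U) = {3,4,7,8}

Answer: {3,4,7,8}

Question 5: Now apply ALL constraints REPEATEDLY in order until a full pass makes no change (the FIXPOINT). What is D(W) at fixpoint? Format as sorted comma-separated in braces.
Answer: {}

Derivation:
pass 0 (initial): D(W)={4,5,9}
pass 1: U {3,4,7,8,9}->{8}; W {4,5,9}->{4}; X {4,5,6,7,8,9}->{4}
pass 2: U {8}->{}; W {4}->{}; X {4}->{}
pass 3: no change
Fixpoint after 3 passes: D(W) = {}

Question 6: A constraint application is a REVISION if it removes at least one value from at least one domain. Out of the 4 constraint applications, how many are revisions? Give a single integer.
Constraint 1 (W != X) on D(W)={4,5,9} D(X)={4,5,6,7,8,9}: no change => not a revision
Constraint 2 (U < X) on D(U)={3,4,7,8,9} D(X)={4,5,6,7,8,9}: U {3,4,7,8,9}->{3,4,7,8} => REVISION
Constraint 3 (W + X = U) on D(W)={4,5,9} D(X)={4,5,6,7,8,9} D(U)={3,4,7,8}: W {4,5,9}->{4}; X {4,5,6,7,8,9}->{4}; U {3,4,7,8}->{8} => REVISION
Constraint 4 (W < U) on D(W)={4} D(U)={8}: no change => not a revision
Total revisions = 2

Answer: 2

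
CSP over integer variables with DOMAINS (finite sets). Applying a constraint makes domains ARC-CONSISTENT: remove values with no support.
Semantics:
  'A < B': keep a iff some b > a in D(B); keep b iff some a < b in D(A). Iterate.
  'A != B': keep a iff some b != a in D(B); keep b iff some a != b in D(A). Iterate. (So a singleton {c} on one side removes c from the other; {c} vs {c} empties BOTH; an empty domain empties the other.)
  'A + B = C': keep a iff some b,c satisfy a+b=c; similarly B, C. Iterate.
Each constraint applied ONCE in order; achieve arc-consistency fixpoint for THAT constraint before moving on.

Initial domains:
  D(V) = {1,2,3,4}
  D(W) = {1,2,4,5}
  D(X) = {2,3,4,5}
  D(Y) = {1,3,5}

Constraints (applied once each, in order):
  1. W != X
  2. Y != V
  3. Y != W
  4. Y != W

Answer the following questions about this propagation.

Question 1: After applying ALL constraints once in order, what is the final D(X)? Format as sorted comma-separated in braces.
Constraint 1 (W != X) on D(W)={1,2,4,5} D(X)={2,3,4,5}: no change
Constraint 2 (Y != V) on D(Y)={1,3,5} D(V)={1,2,3,4}: no change
Constraint 3 (Y != W) on D(Y)={1,3,5} D(W)={1,2,4,5}: no change
Constraint 4 (Y != W) on D(Y)={1,3,5} D(W)={1,2,4,5}: no change
So after all 4 constraints: D(X) = {2,3,4,5}

Answer: {2,3,4,5}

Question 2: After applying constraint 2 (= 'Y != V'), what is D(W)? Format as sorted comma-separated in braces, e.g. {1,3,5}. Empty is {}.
Constraint 1 (W != X) on D(W)={1,2,4,5} D(X)={2,3,4,5}: no change
Constraint 2 (Y != V) on D(Y)={1,3,5} D(V)={1,2,3,4}: no change
So after constraint 2: D(W) = {1,2,4,5}

Answer: {1,2,4,5}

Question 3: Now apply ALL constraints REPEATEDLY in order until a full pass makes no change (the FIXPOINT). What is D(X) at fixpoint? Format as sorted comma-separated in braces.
Answer: {2,3,4,5}

Derivation:
pass 0 (initial): D(X)={2,3,4,5}
pass 1: no change
Fixpoint after 1 passes: D(X) = {2,3,4,5}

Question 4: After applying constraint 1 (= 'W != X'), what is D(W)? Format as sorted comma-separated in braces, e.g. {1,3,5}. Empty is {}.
Answer: {1,2,4,5}

Derivation:
Constraint 1 (W != X) on D(W)={1,2,4,5} D(X)={2,3,4,5}: no change
So after constraint 1: D(W) = {1,2,4,5}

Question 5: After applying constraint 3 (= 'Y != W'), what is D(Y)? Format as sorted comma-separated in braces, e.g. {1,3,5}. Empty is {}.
Answer: {1,3,5}

Derivation:
Constraint 1 (W != X) on D(W)={1,2,4,5} D(X)={2,3,4,5}: no change
Constraint 2 (Y != V) on D(Y)={1,3,5} D(V)={1,2,3,4}: no change
Constraint 3 (Y != W) on D(Y)={1,3,5} D(W)={1,2,4,5}: no change
So after constraint 3: D(Y) = {1,3,5}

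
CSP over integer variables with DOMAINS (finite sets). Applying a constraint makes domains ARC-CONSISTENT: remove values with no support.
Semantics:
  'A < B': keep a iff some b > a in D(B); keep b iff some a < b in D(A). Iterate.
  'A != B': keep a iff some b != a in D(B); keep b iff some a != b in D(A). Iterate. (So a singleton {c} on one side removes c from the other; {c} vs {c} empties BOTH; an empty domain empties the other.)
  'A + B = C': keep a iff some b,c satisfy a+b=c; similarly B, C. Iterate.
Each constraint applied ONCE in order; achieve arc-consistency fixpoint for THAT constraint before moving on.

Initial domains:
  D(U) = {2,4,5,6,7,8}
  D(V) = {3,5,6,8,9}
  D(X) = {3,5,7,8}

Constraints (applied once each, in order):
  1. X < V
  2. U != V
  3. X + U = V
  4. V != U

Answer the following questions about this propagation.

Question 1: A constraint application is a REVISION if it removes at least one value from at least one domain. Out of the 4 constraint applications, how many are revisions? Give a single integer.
Constraint 1 (X < V) on D(X)={3,5,7,8} D(V)={3,5,6,8,9}: V {3,5,6,8,9}->{5,6,8,9} => REVISION
Constraint 2 (U != V) on D(U)={2,4,5,6,7,8} D(V)={5,6,8,9}: no change => not a revision
Constraint 3 (X + U = V) on D(X)={3,5,7,8} D(U)={2,4,5,6,7,8} D(V)={5,6,8,9}: X {3,5,7,8}->{3,5,7}; U {2,4,5,6,7,8}->{2,4,5,6}; V {5,6,8,9}->{5,8,9} => REVISION
Constraint 4 (V != U) on D(V)={5,8,9} D(U)={2,4,5,6}: no change => not a revision
Total revisions = 2

Answer: 2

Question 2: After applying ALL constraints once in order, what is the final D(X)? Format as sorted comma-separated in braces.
Answer: {3,5,7}

Derivation:
Constraint 1 (X < V) on D(X)={3,5,7,8} D(V)={3,5,6,8,9}: V {3,5,6,8,9}->{5,6,8,9}
Constraint 2 (U != V) on D(U)={2,4,5,6,7,8} D(V)={5,6,8,9}: no change
Constraint 3 (X + U = V) on D(X)={3,5,7,8} D(U)={2,4,5,6,7,8} D(V)={5,6,8,9}: X {3,5,7,8}->{3,5,7}; U {2,4,5,6,7,8}->{2,4,5,6}; V {5,6,8,9}->{5,8,9}
Constraint 4 (V != U) on D(V)={5,8,9} D(U)={2,4,5,6}: no change
So after all 4 constraints: D(X) = {3,5,7}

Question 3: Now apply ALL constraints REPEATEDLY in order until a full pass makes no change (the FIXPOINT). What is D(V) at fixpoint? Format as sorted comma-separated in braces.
pass 0 (initial): D(V)={3,5,6,8,9}
pass 1: U {2,4,5,6,7,8}->{2,4,5,6}; V {3,5,6,8,9}->{5,8,9}; X {3,5,7,8}->{3,5,7}
pass 2: no change
Fixpoint after 2 passes: D(V) = {5,8,9}

Answer: {5,8,9}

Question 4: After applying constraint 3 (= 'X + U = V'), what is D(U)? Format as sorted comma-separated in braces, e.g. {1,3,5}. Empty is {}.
Constraint 1 (X < V) on D(X)={3,5,7,8} D(V)={3,5,6,8,9}: V {3,5,6,8,9}->{5,6,8,9}
Constraint 2 (U != V) on D(U)={2,4,5,6,7,8} D(V)={5,6,8,9}: no change
Constraint 3 (X + U = V) on D(X)={3,5,7,8} D(U)={2,4,5,6,7,8} D(V)={5,6,8,9}: X {3,5,7,8}->{3,5,7}; U {2,4,5,6,7,8}->{2,4,5,6}; V {5,6,8,9}->{5,8,9}
So after constraint 3: D(U) = {2,4,5,6}

Answer: {2,4,5,6}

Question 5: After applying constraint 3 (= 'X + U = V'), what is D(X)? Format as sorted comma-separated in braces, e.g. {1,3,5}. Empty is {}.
Constraint 1 (X < V) on D(X)={3,5,7,8} D(V)={3,5,6,8,9}: V {3,5,6,8,9}->{5,6,8,9}
Constraint 2 (U != V) on D(U)={2,4,5,6,7,8} D(V)={5,6,8,9}: no change
Constraint 3 (X + U = V) on D(X)={3,5,7,8} D(U)={2,4,5,6,7,8} D(V)={5,6,8,9}: X {3,5,7,8}->{3,5,7}; U {2,4,5,6,7,8}->{2,4,5,6}; V {5,6,8,9}->{5,8,9}
So after constraint 3: D(X) = {3,5,7}

Answer: {3,5,7}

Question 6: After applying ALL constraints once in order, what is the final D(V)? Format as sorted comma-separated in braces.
Constraint 1 (X < V) on D(X)={3,5,7,8} D(V)={3,5,6,8,9}: V {3,5,6,8,9}->{5,6,8,9}
Constraint 2 (U != V) on D(U)={2,4,5,6,7,8} D(V)={5,6,8,9}: no change
Constraint 3 (X + U = V) on D(X)={3,5,7,8} D(U)={2,4,5,6,7,8} D(V)={5,6,8,9}: X {3,5,7,8}->{3,5,7}; U {2,4,5,6,7,8}->{2,4,5,6}; V {5,6,8,9}->{5,8,9}
Constraint 4 (V != U) on D(V)={5,8,9} D(U)={2,4,5,6}: no change
So after all 4 constraints: D(V) = {5,8,9}

Answer: {5,8,9}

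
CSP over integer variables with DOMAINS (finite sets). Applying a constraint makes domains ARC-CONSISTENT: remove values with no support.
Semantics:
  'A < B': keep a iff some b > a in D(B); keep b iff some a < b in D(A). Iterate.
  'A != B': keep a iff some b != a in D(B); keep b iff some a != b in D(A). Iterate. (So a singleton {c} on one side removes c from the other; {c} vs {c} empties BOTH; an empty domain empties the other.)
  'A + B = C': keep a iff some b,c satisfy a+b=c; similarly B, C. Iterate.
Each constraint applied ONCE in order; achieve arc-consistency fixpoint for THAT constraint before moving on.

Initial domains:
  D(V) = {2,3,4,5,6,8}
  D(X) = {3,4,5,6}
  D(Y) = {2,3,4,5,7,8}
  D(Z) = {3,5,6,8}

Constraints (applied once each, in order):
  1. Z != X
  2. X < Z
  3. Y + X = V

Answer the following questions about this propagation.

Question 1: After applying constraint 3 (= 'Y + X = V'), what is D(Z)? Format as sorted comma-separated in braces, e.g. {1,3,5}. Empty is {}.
Answer: {5,6,8}

Derivation:
Constraint 1 (Z != X) on D(Z)={3,5,6,8} D(X)={3,4,5,6}: no change
Constraint 2 (X < Z) on D(X)={3,4,5,6} D(Z)={3,5,6,8}: Z {3,5,6,8}->{5,6,8}
Constraint 3 (Y + X = V) on D(Y)={2,3,4,5,7,8} D(X)={3,4,5,6} D(V)={2,3,4,5,6,8}: Y {2,3,4,5,7,8}->{2,3,4,5}; V {2,3,4,5,6,8}->{5,6,8}
So after constraint 3: D(Z) = {5,6,8}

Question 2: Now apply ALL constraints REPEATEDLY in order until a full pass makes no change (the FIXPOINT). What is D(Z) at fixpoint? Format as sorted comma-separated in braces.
Answer: {5,6,8}

Derivation:
pass 0 (initial): D(Z)={3,5,6,8}
pass 1: V {2,3,4,5,6,8}->{5,6,8}; Y {2,3,4,5,7,8}->{2,3,4,5}; Z {3,5,6,8}->{5,6,8}
pass 2: no change
Fixpoint after 2 passes: D(Z) = {5,6,8}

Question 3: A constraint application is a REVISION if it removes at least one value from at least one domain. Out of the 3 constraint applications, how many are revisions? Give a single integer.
Answer: 2

Derivation:
Constraint 1 (Z != X) on D(Z)={3,5,6,8} D(X)={3,4,5,6}: no change => not a revision
Constraint 2 (X < Z) on D(X)={3,4,5,6} D(Z)={3,5,6,8}: Z {3,5,6,8}->{5,6,8} => REVISION
Constraint 3 (Y + X = V) on D(Y)={2,3,4,5,7,8} D(X)={3,4,5,6} D(V)={2,3,4,5,6,8}: Y {2,3,4,5,7,8}->{2,3,4,5}; V {2,3,4,5,6,8}->{5,6,8} => REVISION
Total revisions = 2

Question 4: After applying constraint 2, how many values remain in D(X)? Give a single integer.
Constraint 1 (Z != X) on D(Z)={3,5,6,8} D(X)={3,4,5,6}: no change
Constraint 2 (X < Z) on D(X)={3,4,5,6} D(Z)={3,5,6,8}: Z {3,5,6,8}->{5,6,8}
So after constraint 2: D(X)={3,4,5,6}, size = 4

Answer: 4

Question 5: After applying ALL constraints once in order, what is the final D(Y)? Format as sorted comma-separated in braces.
Constraint 1 (Z != X) on D(Z)={3,5,6,8} D(X)={3,4,5,6}: no change
Constraint 2 (X < Z) on D(X)={3,4,5,6} D(Z)={3,5,6,8}: Z {3,5,6,8}->{5,6,8}
Constraint 3 (Y + X = V) on D(Y)={2,3,4,5,7,8} D(X)={3,4,5,6} D(V)={2,3,4,5,6,8}: Y {2,3,4,5,7,8}->{2,3,4,5}; V {2,3,4,5,6,8}->{5,6,8}
So after all 3 constraints: D(Y) = {2,3,4,5}

Answer: {2,3,4,5}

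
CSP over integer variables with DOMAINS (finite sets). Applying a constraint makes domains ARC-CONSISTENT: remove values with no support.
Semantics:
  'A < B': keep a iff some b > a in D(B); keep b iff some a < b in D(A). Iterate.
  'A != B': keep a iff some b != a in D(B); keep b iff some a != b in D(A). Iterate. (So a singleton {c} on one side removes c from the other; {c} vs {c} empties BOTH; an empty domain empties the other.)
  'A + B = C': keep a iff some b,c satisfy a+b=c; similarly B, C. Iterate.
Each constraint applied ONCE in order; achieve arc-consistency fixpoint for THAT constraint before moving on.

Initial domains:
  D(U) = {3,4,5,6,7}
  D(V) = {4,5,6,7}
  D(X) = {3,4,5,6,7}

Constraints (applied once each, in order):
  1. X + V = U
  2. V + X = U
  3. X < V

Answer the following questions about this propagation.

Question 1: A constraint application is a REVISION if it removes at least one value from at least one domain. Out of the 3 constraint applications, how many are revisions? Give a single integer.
Answer: 1

Derivation:
Constraint 1 (X + V = U) on D(X)={3,4,5,6,7} D(V)={4,5,6,7} D(U)={3,4,5,6,7}: X {3,4,5,6,7}->{3}; V {4,5,6,7}->{4}; U {3,4,5,6,7}->{7} => REVISION
Constraint 2 (V + X = U) on D(V)={4} D(X)={3} D(U)={7}: no change => not a revision
Constraint 3 (X < V) on D(X)={3} D(V)={4}: no change => not a revision
Total revisions = 1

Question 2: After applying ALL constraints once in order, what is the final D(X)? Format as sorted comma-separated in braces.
Answer: {3}

Derivation:
Constraint 1 (X + V = U) on D(X)={3,4,5,6,7} D(V)={4,5,6,7} D(U)={3,4,5,6,7}: X {3,4,5,6,7}->{3}; V {4,5,6,7}->{4}; U {3,4,5,6,7}->{7}
Constraint 2 (V + X = U) on D(V)={4} D(X)={3} D(U)={7}: no change
Constraint 3 (X < V) on D(X)={3} D(V)={4}: no change
So after all 3 constraints: D(X) = {3}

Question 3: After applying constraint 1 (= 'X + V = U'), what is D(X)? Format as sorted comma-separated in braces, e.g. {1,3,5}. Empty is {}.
Answer: {3}

Derivation:
Constraint 1 (X + V = U) on D(X)={3,4,5,6,7} D(V)={4,5,6,7} D(U)={3,4,5,6,7}: X {3,4,5,6,7}->{3}; V {4,5,6,7}->{4}; U {3,4,5,6,7}->{7}
So after constraint 1: D(X) = {3}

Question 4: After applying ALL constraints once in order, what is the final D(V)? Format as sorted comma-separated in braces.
Answer: {4}

Derivation:
Constraint 1 (X + V = U) on D(X)={3,4,5,6,7} D(V)={4,5,6,7} D(U)={3,4,5,6,7}: X {3,4,5,6,7}->{3}; V {4,5,6,7}->{4}; U {3,4,5,6,7}->{7}
Constraint 2 (V + X = U) on D(V)={4} D(X)={3} D(U)={7}: no change
Constraint 3 (X < V) on D(X)={3} D(V)={4}: no change
So after all 3 constraints: D(V) = {4}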